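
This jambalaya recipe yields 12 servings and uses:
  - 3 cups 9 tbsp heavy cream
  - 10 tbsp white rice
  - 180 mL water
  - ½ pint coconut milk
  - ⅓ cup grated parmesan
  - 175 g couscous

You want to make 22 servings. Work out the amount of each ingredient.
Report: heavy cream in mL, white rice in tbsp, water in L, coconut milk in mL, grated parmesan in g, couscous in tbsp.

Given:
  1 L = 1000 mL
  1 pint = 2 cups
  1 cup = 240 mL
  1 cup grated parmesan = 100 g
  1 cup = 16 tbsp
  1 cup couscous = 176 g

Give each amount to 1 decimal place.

heavy cream: 1567.5 mL; white rice: 18.3 tbsp; water: 0.3 L; coconut milk: 440.0 mL; grated parmesan: 61.1 g; couscous: 29.2 tbsp

Scaling factor: 22/12 = 11/6.
heavy cream: (3 cup + 9 tbsp = 3.5625 cup) × 11/6 × 240 mL/cup = 1567.5 mL
white rice: 10 tbsp × 11/6 ≈ 18.3 tbsp
water: 180 mL × 11/6 ÷ 1000 mL/L ≈ 0.3 L
coconut milk: 0.5 pint × 11/6 × 2 cup/pint × 240 mL/cup = 440.0 mL
grated parmesan: 1/3 cup × 11/6 × 100 g/cup ≈ 61.1 g
couscous: 175 g × 11/6 ÷ 176 g/cup × 16 tbsp/cup ≈ 29.2 tbsp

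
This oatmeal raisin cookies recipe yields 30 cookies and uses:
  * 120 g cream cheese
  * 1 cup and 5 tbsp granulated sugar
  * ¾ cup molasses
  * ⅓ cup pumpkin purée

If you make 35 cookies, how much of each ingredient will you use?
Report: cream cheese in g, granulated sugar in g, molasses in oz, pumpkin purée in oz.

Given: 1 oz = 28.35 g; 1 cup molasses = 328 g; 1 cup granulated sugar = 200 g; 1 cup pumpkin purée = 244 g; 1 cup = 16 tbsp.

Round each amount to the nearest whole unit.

Scaling factor: 35/30 = 7/6.
cream cheese: 120 g × 7/6 = 140 g
granulated sugar: (1 cup + 5 tbsp = 1.3125 cup) × 7/6 × 200 g/cup ≈ 306 g
molasses: 0.75 cup × 7/6 × 328 g/cup ÷ 28.35 g/oz ≈ 10 oz
pumpkin purée: 1/3 cup × 7/6 × 244 g/cup ÷ 28.35 g/oz ≈ 3 oz

cream cheese: 140 g; granulated sugar: 306 g; molasses: 10 oz; pumpkin purée: 3 oz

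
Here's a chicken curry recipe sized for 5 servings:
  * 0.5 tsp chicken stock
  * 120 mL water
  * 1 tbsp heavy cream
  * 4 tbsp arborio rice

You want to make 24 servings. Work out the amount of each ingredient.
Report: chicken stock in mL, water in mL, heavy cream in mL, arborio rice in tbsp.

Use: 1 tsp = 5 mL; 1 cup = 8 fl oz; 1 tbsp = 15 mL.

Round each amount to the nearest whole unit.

Scaling factor: 24/5 = 4.8.
chicken stock: 0.5 tsp × 24/5 × 5 mL/tsp = 12 mL
water: 120 mL × 24/5 = 576 mL
heavy cream: 1 tbsp × 24/5 × 15 mL/tbsp = 72 mL
arborio rice: 4 tbsp × 24/5 ≈ 19 tbsp

chicken stock: 12 mL; water: 576 mL; heavy cream: 72 mL; arborio rice: 19 tbsp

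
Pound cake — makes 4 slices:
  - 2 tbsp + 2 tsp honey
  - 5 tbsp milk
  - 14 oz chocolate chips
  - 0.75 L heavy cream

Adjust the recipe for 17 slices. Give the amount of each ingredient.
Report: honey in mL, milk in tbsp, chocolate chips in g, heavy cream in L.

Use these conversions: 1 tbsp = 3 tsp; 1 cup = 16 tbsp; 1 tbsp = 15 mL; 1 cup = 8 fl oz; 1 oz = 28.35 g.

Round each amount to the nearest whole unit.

honey: 170 mL; milk: 21 tbsp; chocolate chips: 1687 g; heavy cream: 3 L

Scaling factor: 17/4 = 4.25.
honey: (2 tbsp + 2 tsp = 8/3 tbsp) × 17/4 × 15 mL/tbsp = 170 mL
milk: 5 tbsp × 17/4 ≈ 21 tbsp
chocolate chips: 14 oz × 17/4 × 28.35 g/oz ≈ 1687 g
heavy cream: 0.75 L × 17/4 ≈ 3 L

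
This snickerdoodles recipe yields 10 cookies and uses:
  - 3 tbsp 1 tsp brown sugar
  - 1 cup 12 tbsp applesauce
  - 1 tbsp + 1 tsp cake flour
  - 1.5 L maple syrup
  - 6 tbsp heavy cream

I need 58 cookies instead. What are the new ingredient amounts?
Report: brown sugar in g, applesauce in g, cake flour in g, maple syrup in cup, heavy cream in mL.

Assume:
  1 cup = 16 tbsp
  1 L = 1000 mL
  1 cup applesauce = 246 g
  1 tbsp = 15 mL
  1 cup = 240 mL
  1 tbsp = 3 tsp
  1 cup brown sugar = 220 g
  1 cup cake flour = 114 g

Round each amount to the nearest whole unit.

Scaling factor: 58/10 = 29/5 = 5.8.
brown sugar: (3 tbsp + 1 tsp = 10/3 tbsp) × 29/5 ÷ 16 tbsp/cup × 220 g/cup ≈ 266 g
applesauce: (1 cup + 12 tbsp = 1.75 cup) × 29/5 × 246 g/cup ≈ 2497 g
cake flour: (1 tbsp + 1 tsp = 4/3 tbsp) × 29/5 ÷ 16 tbsp/cup × 114 g/cup ≈ 55 g
maple syrup: 1.5 L × 29/5 × 1000 mL/L ÷ 240 mL/cup ≈ 36 cup
heavy cream: 6 tbsp × 29/5 × 15 mL/tbsp = 522 mL

brown sugar: 266 g; applesauce: 2497 g; cake flour: 55 g; maple syrup: 36 cup; heavy cream: 522 mL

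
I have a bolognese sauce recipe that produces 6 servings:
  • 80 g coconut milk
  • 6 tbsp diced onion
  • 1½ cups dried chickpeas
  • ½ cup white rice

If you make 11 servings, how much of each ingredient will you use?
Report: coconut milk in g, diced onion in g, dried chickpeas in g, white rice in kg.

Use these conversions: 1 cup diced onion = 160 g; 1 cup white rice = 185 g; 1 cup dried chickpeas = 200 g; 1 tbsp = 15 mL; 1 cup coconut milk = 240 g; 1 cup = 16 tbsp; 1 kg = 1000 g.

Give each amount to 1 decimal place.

coconut milk: 146.7 g; diced onion: 110.0 g; dried chickpeas: 550.0 g; white rice: 0.2 kg

Scaling factor: 11/6.
coconut milk: 80 g × 11/6 ≈ 146.7 g
diced onion: 6 tbsp × 11/6 ÷ 16 tbsp/cup × 160 g/cup = 110.0 g
dried chickpeas: 1.5 cup × 11/6 × 200 g/cup = 550.0 g
white rice: 0.5 cup × 11/6 × 185 g/cup ÷ 1000 g/kg ≈ 0.2 kg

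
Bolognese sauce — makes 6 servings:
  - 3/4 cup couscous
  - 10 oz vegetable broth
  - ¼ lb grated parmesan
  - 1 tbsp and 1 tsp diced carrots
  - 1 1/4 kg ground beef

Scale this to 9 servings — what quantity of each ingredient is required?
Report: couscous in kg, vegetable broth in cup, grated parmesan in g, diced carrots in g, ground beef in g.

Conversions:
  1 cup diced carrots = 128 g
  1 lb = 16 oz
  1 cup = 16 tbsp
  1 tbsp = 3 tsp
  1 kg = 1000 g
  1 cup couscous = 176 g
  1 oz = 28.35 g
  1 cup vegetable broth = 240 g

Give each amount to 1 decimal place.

couscous: 0.2 kg; vegetable broth: 1.8 cup; grated parmesan: 170.1 g; diced carrots: 16.0 g; ground beef: 1875.0 g

Scaling factor: 9/6 = 3/2 = 1.5.
couscous: 0.75 cup × 3/2 × 176 g/cup ÷ 1000 g/kg ≈ 0.2 kg
vegetable broth: 10 oz × 3/2 × 28.35 g/oz ÷ 240 g/cup ≈ 1.8 cup
grated parmesan: 0.25 lb × 3/2 × 16 oz/lb × 28.35 g/oz = 170.1 g
diced carrots: (1 tbsp + 1 tsp = 4/3 tbsp) × 3/2 ÷ 16 tbsp/cup × 128 g/cup = 16.0 g
ground beef: 1.25 kg × 3/2 × 1000 g/kg = 1875.0 g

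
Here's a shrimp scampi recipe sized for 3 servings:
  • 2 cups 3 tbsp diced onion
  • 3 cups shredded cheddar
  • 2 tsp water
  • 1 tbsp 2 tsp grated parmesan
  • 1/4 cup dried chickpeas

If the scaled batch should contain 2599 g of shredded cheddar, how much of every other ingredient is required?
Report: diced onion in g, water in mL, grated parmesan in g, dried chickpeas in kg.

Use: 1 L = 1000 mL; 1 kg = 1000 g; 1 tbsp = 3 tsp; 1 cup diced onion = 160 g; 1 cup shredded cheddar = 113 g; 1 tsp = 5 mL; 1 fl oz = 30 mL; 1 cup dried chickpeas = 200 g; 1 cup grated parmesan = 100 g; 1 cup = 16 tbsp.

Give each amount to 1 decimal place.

The original recipe has 339 g of shredded cheddar, so the scaling factor is 2599 ÷ 339 = 23/3.
diced onion: (2 cup + 3 tbsp = 2.1875 cup) × 23/3 × 160 g/cup ≈ 2683.3 g
water: 2 tsp × 23/3 × 5 mL/tsp ≈ 76.7 mL
grated parmesan: (1 tbsp + 2 tsp = 5/3 tbsp) × 23/3 ÷ 16 tbsp/cup × 100 g/cup ≈ 79.9 g
dried chickpeas: 0.25 cup × 23/3 × 200 g/cup ÷ 1000 g/kg ≈ 0.4 kg

diced onion: 2683.3 g; water: 76.7 mL; grated parmesan: 79.9 g; dried chickpeas: 0.4 kg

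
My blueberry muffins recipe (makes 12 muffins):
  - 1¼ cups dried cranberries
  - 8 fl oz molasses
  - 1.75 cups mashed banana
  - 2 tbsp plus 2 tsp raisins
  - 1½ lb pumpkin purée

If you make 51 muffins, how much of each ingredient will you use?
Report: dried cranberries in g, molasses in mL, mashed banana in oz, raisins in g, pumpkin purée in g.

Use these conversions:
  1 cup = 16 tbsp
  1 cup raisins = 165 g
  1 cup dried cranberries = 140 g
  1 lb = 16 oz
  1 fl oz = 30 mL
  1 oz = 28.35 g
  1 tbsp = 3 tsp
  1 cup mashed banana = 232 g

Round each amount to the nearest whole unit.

Scaling factor: 51/12 = 17/4 = 4.25.
dried cranberries: 1.25 cup × 17/4 × 140 g/cup ≈ 744 g
molasses: 8 fl oz × 17/4 × 30 mL/fl oz = 1020 mL
mashed banana: 1.75 cup × 17/4 × 232 g/cup ÷ 28.35 g/oz ≈ 61 oz
raisins: (2 tbsp + 2 tsp = 8/3 tbsp) × 17/4 ÷ 16 tbsp/cup × 165 g/cup ≈ 117 g
pumpkin purée: 1.5 lb × 17/4 × 16 oz/lb × 28.35 g/oz ≈ 2892 g

dried cranberries: 744 g; molasses: 1020 mL; mashed banana: 61 oz; raisins: 117 g; pumpkin purée: 2892 g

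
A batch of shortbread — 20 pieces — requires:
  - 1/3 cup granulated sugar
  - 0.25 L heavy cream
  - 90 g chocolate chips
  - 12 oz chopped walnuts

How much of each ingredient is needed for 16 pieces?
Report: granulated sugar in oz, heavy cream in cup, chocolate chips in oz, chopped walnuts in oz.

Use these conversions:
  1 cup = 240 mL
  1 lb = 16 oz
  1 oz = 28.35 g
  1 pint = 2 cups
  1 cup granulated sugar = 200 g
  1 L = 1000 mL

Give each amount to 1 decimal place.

Scaling factor: 16/20 = 4/5 = 0.8.
granulated sugar: 1/3 cup × 4/5 × 200 g/cup ÷ 28.35 g/oz ≈ 1.9 oz
heavy cream: 0.25 L × 4/5 × 1000 mL/L ÷ 240 mL/cup ≈ 0.8 cup
chocolate chips: 90 g × 4/5 ÷ 28.35 g/oz ≈ 2.5 oz
chopped walnuts: 12 oz × 4/5 = 9.6 oz

granulated sugar: 1.9 oz; heavy cream: 0.8 cup; chocolate chips: 2.5 oz; chopped walnuts: 9.6 oz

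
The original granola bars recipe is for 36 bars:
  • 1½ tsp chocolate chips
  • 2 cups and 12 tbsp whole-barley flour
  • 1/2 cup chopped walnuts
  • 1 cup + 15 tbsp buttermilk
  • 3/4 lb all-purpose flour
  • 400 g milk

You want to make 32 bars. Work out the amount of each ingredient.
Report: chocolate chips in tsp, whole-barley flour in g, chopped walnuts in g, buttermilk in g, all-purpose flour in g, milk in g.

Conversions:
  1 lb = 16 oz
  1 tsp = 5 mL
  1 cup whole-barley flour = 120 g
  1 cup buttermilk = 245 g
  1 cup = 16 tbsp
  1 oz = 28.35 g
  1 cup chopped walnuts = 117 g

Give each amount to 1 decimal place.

chocolate chips: 1.3 tsp; whole-barley flour: 293.3 g; chopped walnuts: 52.0 g; buttermilk: 421.9 g; all-purpose flour: 302.4 g; milk: 355.6 g

Scaling factor: 32/36 = 8/9.
chocolate chips: 1.5 tsp × 8/9 ≈ 1.3 tsp
whole-barley flour: (2 cup + 12 tbsp = 2.75 cup) × 8/9 × 120 g/cup ≈ 293.3 g
chopped walnuts: 0.5 cup × 8/9 × 117 g/cup = 52.0 g
buttermilk: (1 cup + 15 tbsp = 1.9375 cup) × 8/9 × 245 g/cup ≈ 421.9 g
all-purpose flour: 0.75 lb × 8/9 × 16 oz/lb × 28.35 g/oz = 302.4 g
milk: 400 g × 8/9 ≈ 355.6 g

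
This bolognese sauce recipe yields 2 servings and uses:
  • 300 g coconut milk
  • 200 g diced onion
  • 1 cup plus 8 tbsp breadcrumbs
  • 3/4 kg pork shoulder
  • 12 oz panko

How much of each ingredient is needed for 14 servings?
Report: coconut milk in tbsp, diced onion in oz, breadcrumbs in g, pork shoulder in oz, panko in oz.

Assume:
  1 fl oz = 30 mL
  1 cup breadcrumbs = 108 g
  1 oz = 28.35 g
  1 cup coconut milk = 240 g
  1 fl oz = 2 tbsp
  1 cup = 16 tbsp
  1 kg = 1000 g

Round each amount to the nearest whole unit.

Scaling factor: 14/2 = 7.
coconut milk: 300 g × 7 ÷ 240 g/cup × 16 tbsp/cup = 140 tbsp
diced onion: 200 g × 7 ÷ 28.35 g/oz ≈ 49 oz
breadcrumbs: (1 cup + 8 tbsp = 1.5 cup) × 7 × 108 g/cup = 1134 g
pork shoulder: 0.75 kg × 7 × 1000 g/kg ÷ 28.35 g/oz ≈ 185 oz
panko: 12 oz × 7 = 84 oz

coconut milk: 140 tbsp; diced onion: 49 oz; breadcrumbs: 1134 g; pork shoulder: 185 oz; panko: 84 oz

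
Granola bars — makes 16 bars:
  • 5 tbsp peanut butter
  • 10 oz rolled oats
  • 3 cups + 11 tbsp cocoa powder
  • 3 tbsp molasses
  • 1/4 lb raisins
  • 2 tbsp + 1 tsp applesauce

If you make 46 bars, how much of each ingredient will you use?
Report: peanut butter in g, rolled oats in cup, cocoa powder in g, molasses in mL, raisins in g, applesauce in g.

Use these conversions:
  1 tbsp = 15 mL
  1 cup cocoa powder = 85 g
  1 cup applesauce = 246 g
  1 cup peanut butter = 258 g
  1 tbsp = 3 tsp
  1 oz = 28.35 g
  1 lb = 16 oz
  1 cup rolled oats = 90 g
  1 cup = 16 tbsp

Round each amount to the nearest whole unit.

Scaling factor: 46/16 = 23/8 = 2.875.
peanut butter: 5 tbsp × 23/8 ÷ 16 tbsp/cup × 258 g/cup ≈ 232 g
rolled oats: 10 oz × 23/8 × 28.35 g/oz ÷ 90 g/cup ≈ 9 cup
cocoa powder: (3 cup + 11 tbsp = 3.6875 cup) × 23/8 × 85 g/cup ≈ 901 g
molasses: 3 tbsp × 23/8 × 15 mL/tbsp ≈ 129 mL
raisins: 0.25 lb × 23/8 × 16 oz/lb × 28.35 g/oz ≈ 326 g
applesauce: (2 tbsp + 1 tsp = 7/3 tbsp) × 23/8 ÷ 16 tbsp/cup × 246 g/cup ≈ 103 g

peanut butter: 232 g; rolled oats: 9 cup; cocoa powder: 901 g; molasses: 129 mL; raisins: 326 g; applesauce: 103 g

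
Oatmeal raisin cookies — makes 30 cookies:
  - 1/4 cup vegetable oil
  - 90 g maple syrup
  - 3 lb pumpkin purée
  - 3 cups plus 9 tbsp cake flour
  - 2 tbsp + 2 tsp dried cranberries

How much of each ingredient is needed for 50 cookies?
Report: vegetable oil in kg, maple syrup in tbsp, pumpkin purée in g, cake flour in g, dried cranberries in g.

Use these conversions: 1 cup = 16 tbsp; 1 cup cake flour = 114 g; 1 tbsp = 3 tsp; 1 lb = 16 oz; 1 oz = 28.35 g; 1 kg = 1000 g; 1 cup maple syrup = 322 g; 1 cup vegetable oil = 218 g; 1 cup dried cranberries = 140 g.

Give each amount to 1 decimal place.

Scaling factor: 50/30 = 5/3.
vegetable oil: 0.25 cup × 5/3 × 218 g/cup ÷ 1000 g/kg ≈ 0.1 kg
maple syrup: 90 g × 5/3 ÷ 322 g/cup × 16 tbsp/cup ≈ 7.5 tbsp
pumpkin purée: 3 lb × 5/3 × 16 oz/lb × 28.35 g/oz = 2268.0 g
cake flour: (3 cup + 9 tbsp = 3.5625 cup) × 5/3 × 114 g/cup ≈ 676.9 g
dried cranberries: (2 tbsp + 2 tsp = 8/3 tbsp) × 5/3 ÷ 16 tbsp/cup × 140 g/cup ≈ 38.9 g

vegetable oil: 0.1 kg; maple syrup: 7.5 tbsp; pumpkin purée: 2268.0 g; cake flour: 676.9 g; dried cranberries: 38.9 g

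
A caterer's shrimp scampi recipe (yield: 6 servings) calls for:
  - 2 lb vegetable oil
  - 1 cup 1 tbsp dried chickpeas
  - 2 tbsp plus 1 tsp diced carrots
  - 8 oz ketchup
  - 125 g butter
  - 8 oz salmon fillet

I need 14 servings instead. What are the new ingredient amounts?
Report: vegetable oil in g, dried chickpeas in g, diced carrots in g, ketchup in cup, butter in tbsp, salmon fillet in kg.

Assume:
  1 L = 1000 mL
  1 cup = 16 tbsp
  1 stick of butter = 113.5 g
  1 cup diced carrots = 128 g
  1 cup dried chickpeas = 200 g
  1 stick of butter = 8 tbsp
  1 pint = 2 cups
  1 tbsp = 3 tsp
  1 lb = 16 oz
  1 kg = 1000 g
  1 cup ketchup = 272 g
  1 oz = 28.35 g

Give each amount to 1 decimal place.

vegetable oil: 2116.8 g; dried chickpeas: 495.8 g; diced carrots: 43.6 g; ketchup: 1.9 cup; butter: 20.6 tbsp; salmon fillet: 0.5 kg

Scaling factor: 14/6 = 7/3.
vegetable oil: 2 lb × 7/3 × 16 oz/lb × 28.35 g/oz = 2116.8 g
dried chickpeas: (1 cup + 1 tbsp = 1.0625 cup) × 7/3 × 200 g/cup ≈ 495.8 g
diced carrots: (2 tbsp + 1 tsp = 7/3 tbsp) × 7/3 ÷ 16 tbsp/cup × 128 g/cup ≈ 43.6 g
ketchup: 8 oz × 7/3 × 28.35 g/oz ÷ 272 g/cup ≈ 1.9 cup
butter: 125 g × 7/3 ÷ 113.5 g/stick × 8 tbsp/stick ≈ 20.6 tbsp
salmon fillet: 8 oz × 7/3 × 28.35 g/oz ÷ 1000 g/kg ≈ 0.5 kg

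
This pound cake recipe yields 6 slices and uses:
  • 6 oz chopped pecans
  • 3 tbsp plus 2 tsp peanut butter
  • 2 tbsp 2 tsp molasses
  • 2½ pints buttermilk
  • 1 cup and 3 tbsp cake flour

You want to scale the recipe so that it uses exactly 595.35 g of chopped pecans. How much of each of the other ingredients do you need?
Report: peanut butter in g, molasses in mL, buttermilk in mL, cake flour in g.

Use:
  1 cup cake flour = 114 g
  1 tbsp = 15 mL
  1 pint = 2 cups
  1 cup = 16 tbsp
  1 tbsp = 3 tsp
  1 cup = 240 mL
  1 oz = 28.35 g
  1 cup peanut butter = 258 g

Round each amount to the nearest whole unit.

peanut butter: 207 g; molasses: 140 mL; buttermilk: 4200 mL; cake flour: 474 g

The original recipe has 170.1 g of chopped pecans, so the scaling factor is 595.35 ÷ 170.1 = 7/2 = 3.5.
peanut butter: (3 tbsp + 2 tsp = 11/3 tbsp) × 7/2 ÷ 16 tbsp/cup × 258 g/cup ≈ 207 g
molasses: (2 tbsp + 2 tsp = 8/3 tbsp) × 7/2 × 15 mL/tbsp = 140 mL
buttermilk: 2.5 pint × 7/2 × 2 cup/pint × 240 mL/cup = 4200 mL
cake flour: (1 cup + 3 tbsp = 1.1875 cup) × 7/2 × 114 g/cup ≈ 474 g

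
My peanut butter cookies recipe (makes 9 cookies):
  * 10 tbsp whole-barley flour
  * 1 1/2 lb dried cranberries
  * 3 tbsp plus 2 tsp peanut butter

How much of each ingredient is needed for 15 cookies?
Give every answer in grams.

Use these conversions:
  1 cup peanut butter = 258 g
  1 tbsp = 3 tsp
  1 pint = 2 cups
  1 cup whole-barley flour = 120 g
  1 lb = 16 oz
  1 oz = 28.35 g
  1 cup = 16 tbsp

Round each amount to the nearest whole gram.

Scaling factor: 15/9 = 5/3.
whole-barley flour: 10 tbsp × 5/3 ÷ 16 tbsp/cup × 120 g/cup = 125 g
dried cranberries: 1.5 lb × 5/3 × 16 oz/lb × 28.35 g/oz = 1134 g
peanut butter: (3 tbsp + 2 tsp = 11/3 tbsp) × 5/3 ÷ 16 tbsp/cup × 258 g/cup ≈ 99 g

whole-barley flour: 125 g; dried cranberries: 1134 g; peanut butter: 99 g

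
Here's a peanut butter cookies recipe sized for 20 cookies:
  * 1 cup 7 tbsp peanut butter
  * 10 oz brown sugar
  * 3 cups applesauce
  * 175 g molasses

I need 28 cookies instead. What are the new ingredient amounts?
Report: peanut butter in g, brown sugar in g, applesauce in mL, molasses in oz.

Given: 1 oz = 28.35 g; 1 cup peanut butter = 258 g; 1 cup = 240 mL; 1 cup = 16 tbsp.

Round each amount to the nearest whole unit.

Scaling factor: 28/20 = 7/5 = 1.4.
peanut butter: (1 cup + 7 tbsp = 1.4375 cup) × 7/5 × 258 g/cup ≈ 519 g
brown sugar: 10 oz × 7/5 × 28.35 g/oz ≈ 397 g
applesauce: 3 cup × 7/5 × 240 mL/cup = 1008 mL
molasses: 175 g × 7/5 ÷ 28.35 g/oz ≈ 9 oz

peanut butter: 519 g; brown sugar: 397 g; applesauce: 1008 mL; molasses: 9 oz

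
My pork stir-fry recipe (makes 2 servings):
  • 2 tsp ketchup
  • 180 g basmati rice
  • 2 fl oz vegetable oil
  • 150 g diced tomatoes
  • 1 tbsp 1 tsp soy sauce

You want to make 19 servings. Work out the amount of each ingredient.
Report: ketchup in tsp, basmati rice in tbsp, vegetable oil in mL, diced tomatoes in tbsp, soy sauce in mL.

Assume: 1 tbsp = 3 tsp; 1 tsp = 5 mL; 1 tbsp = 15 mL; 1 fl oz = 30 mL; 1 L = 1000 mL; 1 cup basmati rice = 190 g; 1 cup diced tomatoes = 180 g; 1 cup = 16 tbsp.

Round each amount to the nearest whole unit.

ketchup: 19 tsp; basmati rice: 144 tbsp; vegetable oil: 570 mL; diced tomatoes: 127 tbsp; soy sauce: 190 mL

Scaling factor: 19/2 = 9.5.
ketchup: 2 tsp × 19/2 = 19 tsp
basmati rice: 180 g × 19/2 ÷ 190 g/cup × 16 tbsp/cup = 144 tbsp
vegetable oil: 2 fl oz × 19/2 × 30 mL/fl oz = 570 mL
diced tomatoes: 150 g × 19/2 ÷ 180 g/cup × 16 tbsp/cup ≈ 127 tbsp
soy sauce: (1 tbsp + 1 tsp = 4/3 tbsp) × 19/2 × 15 mL/tbsp = 190 mL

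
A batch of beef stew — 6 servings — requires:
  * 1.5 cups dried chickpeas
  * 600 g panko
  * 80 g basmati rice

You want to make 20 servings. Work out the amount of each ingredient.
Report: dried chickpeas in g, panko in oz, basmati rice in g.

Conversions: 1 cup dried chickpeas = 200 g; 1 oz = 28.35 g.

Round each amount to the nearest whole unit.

Scaling factor: 20/6 = 10/3.
dried chickpeas: 1.5 cup × 10/3 × 200 g/cup = 1000 g
panko: 600 g × 10/3 ÷ 28.35 g/oz ≈ 71 oz
basmati rice: 80 g × 10/3 ≈ 267 g

dried chickpeas: 1000 g; panko: 71 oz; basmati rice: 267 g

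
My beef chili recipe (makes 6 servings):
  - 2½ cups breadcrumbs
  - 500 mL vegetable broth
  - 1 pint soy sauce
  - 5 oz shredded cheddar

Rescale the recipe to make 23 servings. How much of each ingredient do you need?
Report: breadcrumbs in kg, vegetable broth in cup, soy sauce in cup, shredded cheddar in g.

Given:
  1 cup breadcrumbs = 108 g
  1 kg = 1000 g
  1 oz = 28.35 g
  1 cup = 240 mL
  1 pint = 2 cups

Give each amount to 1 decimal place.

Scaling factor: 23/6.
breadcrumbs: 2.5 cup × 23/6 × 108 g/cup ÷ 1000 g/kg ≈ 1.0 kg
vegetable broth: 500 mL × 23/6 ÷ 240 mL/cup ≈ 8.0 cup
soy sauce: 1 pint × 23/6 × 2 cup/pint ≈ 7.7 cup
shredded cheddar: 5 oz × 23/6 × 28.35 g/oz ≈ 543.4 g

breadcrumbs: 1.0 kg; vegetable broth: 8.0 cup; soy sauce: 7.7 cup; shredded cheddar: 543.4 g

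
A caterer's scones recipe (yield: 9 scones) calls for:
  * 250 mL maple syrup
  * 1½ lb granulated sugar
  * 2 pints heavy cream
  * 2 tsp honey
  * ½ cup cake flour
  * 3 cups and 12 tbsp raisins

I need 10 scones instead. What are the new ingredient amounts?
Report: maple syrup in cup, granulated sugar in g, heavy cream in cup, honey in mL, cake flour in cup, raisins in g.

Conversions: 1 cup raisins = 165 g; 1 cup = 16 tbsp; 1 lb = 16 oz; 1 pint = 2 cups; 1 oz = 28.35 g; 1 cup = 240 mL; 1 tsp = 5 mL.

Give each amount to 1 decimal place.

Scaling factor: 10/9.
maple syrup: 250 mL × 10/9 ÷ 240 mL/cup ≈ 1.2 cup
granulated sugar: 1.5 lb × 10/9 × 16 oz/lb × 28.35 g/oz = 756.0 g
heavy cream: 2 pint × 10/9 × 2 cup/pint ≈ 4.4 cup
honey: 2 tsp × 10/9 × 5 mL/tsp ≈ 11.1 mL
cake flour: 0.5 cup × 10/9 ≈ 0.6 cup
raisins: (3 cup + 12 tbsp = 3.75 cup) × 10/9 × 165 g/cup = 687.5 g

maple syrup: 1.2 cup; granulated sugar: 756.0 g; heavy cream: 4.4 cup; honey: 11.1 mL; cake flour: 0.6 cup; raisins: 687.5 g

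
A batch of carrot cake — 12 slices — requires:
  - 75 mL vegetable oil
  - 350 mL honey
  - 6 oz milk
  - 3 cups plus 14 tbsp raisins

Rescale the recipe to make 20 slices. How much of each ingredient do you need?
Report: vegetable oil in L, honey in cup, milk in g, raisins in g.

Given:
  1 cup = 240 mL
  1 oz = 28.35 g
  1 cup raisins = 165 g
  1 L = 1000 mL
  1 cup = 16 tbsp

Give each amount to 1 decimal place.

vegetable oil: 0.1 L; honey: 2.4 cup; milk: 283.5 g; raisins: 1065.6 g

Scaling factor: 20/12 = 5/3.
vegetable oil: 75 mL × 5/3 ÷ 1000 mL/L ≈ 0.1 L
honey: 350 mL × 5/3 ÷ 240 mL/cup ≈ 2.4 cup
milk: 6 oz × 5/3 × 28.35 g/oz = 283.5 g
raisins: (3 cup + 14 tbsp = 3.875 cup) × 5/3 × 165 g/cup ≈ 1065.6 g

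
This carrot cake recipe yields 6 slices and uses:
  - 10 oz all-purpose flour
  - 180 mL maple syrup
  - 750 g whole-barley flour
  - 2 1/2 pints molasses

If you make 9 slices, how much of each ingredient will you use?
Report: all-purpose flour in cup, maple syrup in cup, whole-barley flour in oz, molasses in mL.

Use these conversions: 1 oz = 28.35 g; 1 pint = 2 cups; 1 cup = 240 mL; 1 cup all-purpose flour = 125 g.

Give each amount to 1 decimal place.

Scaling factor: 9/6 = 3/2 = 1.5.
all-purpose flour: 10 oz × 3/2 × 28.35 g/oz ÷ 125 g/cup ≈ 3.4 cup
maple syrup: 180 mL × 3/2 ÷ 240 mL/cup ≈ 1.1 cup
whole-barley flour: 750 g × 3/2 ÷ 28.35 g/oz ≈ 39.7 oz
molasses: 2.5 pint × 3/2 × 2 cup/pint × 240 mL/cup = 1800.0 mL

all-purpose flour: 3.4 cup; maple syrup: 1.1 cup; whole-barley flour: 39.7 oz; molasses: 1800.0 mL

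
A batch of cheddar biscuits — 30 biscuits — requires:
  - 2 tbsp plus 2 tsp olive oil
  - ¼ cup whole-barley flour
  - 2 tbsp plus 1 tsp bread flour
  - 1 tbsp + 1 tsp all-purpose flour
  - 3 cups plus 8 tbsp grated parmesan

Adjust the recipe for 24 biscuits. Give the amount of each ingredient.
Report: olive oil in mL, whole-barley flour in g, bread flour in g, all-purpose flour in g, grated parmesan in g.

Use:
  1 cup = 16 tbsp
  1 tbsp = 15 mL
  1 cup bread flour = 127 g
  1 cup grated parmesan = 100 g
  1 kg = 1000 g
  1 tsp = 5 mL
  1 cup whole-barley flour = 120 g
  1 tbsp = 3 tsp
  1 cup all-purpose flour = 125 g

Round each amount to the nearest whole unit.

Scaling factor: 24/30 = 4/5 = 0.8.
olive oil: (2 tbsp + 2 tsp = 8/3 tbsp) × 4/5 × 15 mL/tbsp = 32 mL
whole-barley flour: 0.25 cup × 4/5 × 120 g/cup = 24 g
bread flour: (2 tbsp + 1 tsp = 7/3 tbsp) × 4/5 ÷ 16 tbsp/cup × 127 g/cup ≈ 15 g
all-purpose flour: (1 tbsp + 1 tsp = 4/3 tbsp) × 4/5 ÷ 16 tbsp/cup × 125 g/cup ≈ 8 g
grated parmesan: (3 cup + 8 tbsp = 3.5 cup) × 4/5 × 100 g/cup = 280 g

olive oil: 32 mL; whole-barley flour: 24 g; bread flour: 15 g; all-purpose flour: 8 g; grated parmesan: 280 g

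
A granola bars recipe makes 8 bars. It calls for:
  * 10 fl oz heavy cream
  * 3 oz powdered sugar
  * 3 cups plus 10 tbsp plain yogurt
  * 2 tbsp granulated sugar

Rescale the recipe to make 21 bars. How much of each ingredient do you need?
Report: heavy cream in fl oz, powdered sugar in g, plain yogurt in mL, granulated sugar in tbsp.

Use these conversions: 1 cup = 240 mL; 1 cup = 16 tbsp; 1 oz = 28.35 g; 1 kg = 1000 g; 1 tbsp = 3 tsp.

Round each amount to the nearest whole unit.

heavy cream: 26 fl oz; powdered sugar: 223 g; plain yogurt: 2284 mL; granulated sugar: 5 tbsp

Scaling factor: 21/8 = 2.625.
heavy cream: 10 fl oz × 21/8 ≈ 26 fl oz
powdered sugar: 3 oz × 21/8 × 28.35 g/oz ≈ 223 g
plain yogurt: (3 cup + 10 tbsp = 3.625 cup) × 21/8 × 240 mL/cup ≈ 2284 mL
granulated sugar: 2 tbsp × 21/8 ≈ 5 tbsp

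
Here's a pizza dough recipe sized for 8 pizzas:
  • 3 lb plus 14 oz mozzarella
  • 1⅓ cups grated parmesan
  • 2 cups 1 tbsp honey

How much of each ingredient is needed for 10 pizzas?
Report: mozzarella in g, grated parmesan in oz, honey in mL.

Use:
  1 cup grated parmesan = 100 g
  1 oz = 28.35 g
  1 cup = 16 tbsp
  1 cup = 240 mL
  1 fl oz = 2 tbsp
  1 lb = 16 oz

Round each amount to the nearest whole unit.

mozzarella: 2197 g; grated parmesan: 6 oz; honey: 619 mL

Scaling factor: 10/8 = 5/4 = 1.25.
mozzarella: (3 lb + 14 oz = 3.875 lb) × 5/4 × 16 oz/lb × 28.35 g/oz ≈ 2197 g
grated parmesan: 4/3 cup × 5/4 × 100 g/cup ÷ 28.35 g/oz ≈ 6 oz
honey: (2 cup + 1 tbsp = 2.0625 cup) × 5/4 × 240 mL/cup ≈ 619 mL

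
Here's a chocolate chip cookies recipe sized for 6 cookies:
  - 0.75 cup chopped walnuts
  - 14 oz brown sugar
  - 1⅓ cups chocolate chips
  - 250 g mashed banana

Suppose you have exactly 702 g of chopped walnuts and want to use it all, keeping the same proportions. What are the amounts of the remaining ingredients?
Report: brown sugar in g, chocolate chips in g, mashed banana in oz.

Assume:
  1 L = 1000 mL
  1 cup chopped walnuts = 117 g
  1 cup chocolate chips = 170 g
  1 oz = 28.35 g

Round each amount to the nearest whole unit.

brown sugar: 3175 g; chocolate chips: 1813 g; mashed banana: 71 oz

The original recipe has 87.75 g of chopped walnuts, so the scaling factor is 702 ÷ 87.75 = 8.
brown sugar: 14 oz × 8 × 28.35 g/oz ≈ 3175 g
chocolate chips: 4/3 cup × 8 × 170 g/cup ≈ 1813 g
mashed banana: 250 g × 8 ÷ 28.35 g/oz ≈ 71 oz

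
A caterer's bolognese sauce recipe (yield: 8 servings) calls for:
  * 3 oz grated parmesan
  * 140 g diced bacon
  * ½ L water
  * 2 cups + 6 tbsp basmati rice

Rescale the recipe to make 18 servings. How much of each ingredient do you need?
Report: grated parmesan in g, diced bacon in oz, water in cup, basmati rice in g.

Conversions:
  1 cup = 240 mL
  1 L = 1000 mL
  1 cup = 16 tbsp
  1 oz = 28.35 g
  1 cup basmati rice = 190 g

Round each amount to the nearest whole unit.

grated parmesan: 191 g; diced bacon: 11 oz; water: 5 cup; basmati rice: 1015 g

Scaling factor: 18/8 = 9/4 = 2.25.
grated parmesan: 3 oz × 9/4 × 28.35 g/oz ≈ 191 g
diced bacon: 140 g × 9/4 ÷ 28.35 g/oz ≈ 11 oz
water: 0.5 L × 9/4 × 1000 mL/L ÷ 240 mL/cup ≈ 5 cup
basmati rice: (2 cup + 6 tbsp = 2.375 cup) × 9/4 × 190 g/cup ≈ 1015 g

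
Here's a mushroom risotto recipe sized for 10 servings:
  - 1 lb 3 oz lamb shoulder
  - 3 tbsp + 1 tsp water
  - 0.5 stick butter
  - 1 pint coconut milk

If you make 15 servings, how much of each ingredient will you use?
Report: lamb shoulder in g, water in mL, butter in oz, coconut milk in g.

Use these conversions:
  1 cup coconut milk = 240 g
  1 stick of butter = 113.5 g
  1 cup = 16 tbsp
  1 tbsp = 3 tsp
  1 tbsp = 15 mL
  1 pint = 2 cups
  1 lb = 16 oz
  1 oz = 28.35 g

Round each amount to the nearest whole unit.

lamb shoulder: 808 g; water: 75 mL; butter: 3 oz; coconut milk: 720 g

Scaling factor: 15/10 = 3/2 = 1.5.
lamb shoulder: (1 lb + 3 oz = 1.1875 lb) × 3/2 × 16 oz/lb × 28.35 g/oz ≈ 808 g
water: (3 tbsp + 1 tsp = 10/3 tbsp) × 3/2 × 15 mL/tbsp = 75 mL
butter: 0.5 stick × 3/2 × 113.5 g/stick ÷ 28.35 g/oz ≈ 3 oz
coconut milk: 1 pint × 3/2 × 2 cup/pint × 240 g/cup = 720 g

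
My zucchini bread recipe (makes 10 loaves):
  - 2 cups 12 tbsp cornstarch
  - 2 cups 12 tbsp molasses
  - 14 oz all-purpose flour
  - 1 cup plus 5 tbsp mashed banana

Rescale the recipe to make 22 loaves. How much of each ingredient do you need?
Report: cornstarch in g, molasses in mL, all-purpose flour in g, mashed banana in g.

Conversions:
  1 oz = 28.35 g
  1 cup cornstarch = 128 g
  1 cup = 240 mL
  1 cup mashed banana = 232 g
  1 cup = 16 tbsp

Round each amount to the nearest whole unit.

cornstarch: 774 g; molasses: 1452 mL; all-purpose flour: 873 g; mashed banana: 670 g

Scaling factor: 22/10 = 11/5 = 2.2.
cornstarch: (2 cup + 12 tbsp = 2.75 cup) × 11/5 × 128 g/cup ≈ 774 g
molasses: (2 cup + 12 tbsp = 2.75 cup) × 11/5 × 240 mL/cup = 1452 mL
all-purpose flour: 14 oz × 11/5 × 28.35 g/oz ≈ 873 g
mashed banana: (1 cup + 5 tbsp = 1.3125 cup) × 11/5 × 232 g/cup ≈ 670 g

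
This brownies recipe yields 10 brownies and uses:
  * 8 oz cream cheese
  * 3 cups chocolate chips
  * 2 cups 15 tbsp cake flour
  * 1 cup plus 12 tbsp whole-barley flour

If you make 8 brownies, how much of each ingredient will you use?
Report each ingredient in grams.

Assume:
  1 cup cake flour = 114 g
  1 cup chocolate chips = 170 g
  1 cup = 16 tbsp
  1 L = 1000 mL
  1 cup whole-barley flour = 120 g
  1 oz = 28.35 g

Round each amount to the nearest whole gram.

Scaling factor: 8/10 = 4/5 = 0.8.
cream cheese: 8 oz × 4/5 × 28.35 g/oz ≈ 181 g
chocolate chips: 3 cup × 4/5 × 170 g/cup = 408 g
cake flour: (2 cup + 15 tbsp = 2.9375 cup) × 4/5 × 114 g/cup ≈ 268 g
whole-barley flour: (1 cup + 12 tbsp = 1.75 cup) × 4/5 × 120 g/cup = 168 g

cream cheese: 181 g; chocolate chips: 408 g; cake flour: 268 g; whole-barley flour: 168 g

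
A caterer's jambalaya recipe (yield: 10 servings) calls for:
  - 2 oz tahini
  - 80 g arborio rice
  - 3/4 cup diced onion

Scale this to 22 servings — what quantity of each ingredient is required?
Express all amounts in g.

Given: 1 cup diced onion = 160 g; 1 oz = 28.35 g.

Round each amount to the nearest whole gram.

Scaling factor: 22/10 = 11/5 = 2.2.
tahini: 2 oz × 11/5 × 28.35 g/oz ≈ 125 g
arborio rice: 80 g × 11/5 = 176 g
diced onion: 0.75 cup × 11/5 × 160 g/cup = 264 g

tahini: 125 g; arborio rice: 176 g; diced onion: 264 g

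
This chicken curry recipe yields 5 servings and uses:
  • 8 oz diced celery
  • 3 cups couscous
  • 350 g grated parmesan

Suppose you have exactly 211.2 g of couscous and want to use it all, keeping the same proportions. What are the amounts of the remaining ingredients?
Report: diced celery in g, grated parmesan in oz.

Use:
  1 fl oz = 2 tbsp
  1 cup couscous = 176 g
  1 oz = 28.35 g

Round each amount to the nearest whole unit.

diced celery: 91 g; grated parmesan: 5 oz

The original recipe has 528 g of couscous, so the scaling factor is 211.2 ÷ 528 = 2/5 = 0.4.
diced celery: 8 oz × 2/5 × 28.35 g/oz ≈ 91 g
grated parmesan: 350 g × 2/5 ÷ 28.35 g/oz ≈ 5 oz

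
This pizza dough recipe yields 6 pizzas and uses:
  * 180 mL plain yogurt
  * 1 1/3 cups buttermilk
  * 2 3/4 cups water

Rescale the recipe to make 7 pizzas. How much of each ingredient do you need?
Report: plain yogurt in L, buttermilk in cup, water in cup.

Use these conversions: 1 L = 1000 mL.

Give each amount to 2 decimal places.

Scaling factor: 7/6.
plain yogurt: 180 mL × 7/6 ÷ 1000 mL/L = 0.21 L
buttermilk: 4/3 cup × 7/6 ≈ 1.56 cup
water: 2.75 cup × 7/6 ≈ 3.21 cup

plain yogurt: 0.21 L; buttermilk: 1.56 cup; water: 3.21 cup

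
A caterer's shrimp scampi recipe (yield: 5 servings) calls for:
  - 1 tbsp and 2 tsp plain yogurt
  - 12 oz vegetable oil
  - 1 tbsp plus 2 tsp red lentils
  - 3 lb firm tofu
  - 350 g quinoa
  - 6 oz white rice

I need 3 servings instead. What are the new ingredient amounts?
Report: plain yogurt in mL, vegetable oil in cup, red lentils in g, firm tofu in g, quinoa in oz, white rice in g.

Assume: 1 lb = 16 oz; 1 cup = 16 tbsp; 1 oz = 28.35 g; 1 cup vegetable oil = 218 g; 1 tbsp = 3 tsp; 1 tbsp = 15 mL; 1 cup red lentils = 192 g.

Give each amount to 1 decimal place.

Scaling factor: 3/5 = 0.6.
plain yogurt: (1 tbsp + 2 tsp = 5/3 tbsp) × 3/5 × 15 mL/tbsp = 15.0 mL
vegetable oil: 12 oz × 3/5 × 28.35 g/oz ÷ 218 g/cup ≈ 0.9 cup
red lentils: (1 tbsp + 2 tsp = 5/3 tbsp) × 3/5 ÷ 16 tbsp/cup × 192 g/cup = 12.0 g
firm tofu: 3 lb × 3/5 × 16 oz/lb × 28.35 g/oz ≈ 816.5 g
quinoa: 350 g × 3/5 ÷ 28.35 g/oz ≈ 7.4 oz
white rice: 6 oz × 3/5 × 28.35 g/oz ≈ 102.1 g

plain yogurt: 15.0 mL; vegetable oil: 0.9 cup; red lentils: 12.0 g; firm tofu: 816.5 g; quinoa: 7.4 oz; white rice: 102.1 g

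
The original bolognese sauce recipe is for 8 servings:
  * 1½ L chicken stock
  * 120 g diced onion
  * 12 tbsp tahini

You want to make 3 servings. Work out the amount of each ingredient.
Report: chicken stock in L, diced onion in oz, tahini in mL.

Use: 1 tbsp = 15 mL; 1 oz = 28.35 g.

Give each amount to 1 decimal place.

chicken stock: 0.6 L; diced onion: 1.6 oz; tahini: 67.5 mL

Scaling factor: 3/8 = 0.375.
chicken stock: 1.5 L × 3/8 ≈ 0.6 L
diced onion: 120 g × 3/8 ÷ 28.35 g/oz ≈ 1.6 oz
tahini: 12 tbsp × 3/8 × 15 mL/tbsp = 67.5 mL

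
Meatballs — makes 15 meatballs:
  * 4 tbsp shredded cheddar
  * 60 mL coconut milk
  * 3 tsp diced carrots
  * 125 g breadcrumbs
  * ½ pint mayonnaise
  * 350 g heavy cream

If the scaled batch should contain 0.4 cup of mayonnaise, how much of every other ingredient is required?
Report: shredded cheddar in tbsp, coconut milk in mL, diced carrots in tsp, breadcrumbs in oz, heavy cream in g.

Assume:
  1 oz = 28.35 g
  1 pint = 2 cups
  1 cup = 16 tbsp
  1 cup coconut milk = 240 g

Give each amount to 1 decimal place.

The original recipe has 1 cup of mayonnaise, so the scaling factor is 0.4 ÷ 1 = 2/5 = 0.4.
shredded cheddar: 4 tbsp × 2/5 = 1.6 tbsp
coconut milk: 60 mL × 2/5 = 24.0 mL
diced carrots: 3 tsp × 2/5 = 1.2 tsp
breadcrumbs: 125 g × 2/5 ÷ 28.35 g/oz ≈ 1.8 oz
heavy cream: 350 g × 2/5 = 140.0 g

shredded cheddar: 1.6 tbsp; coconut milk: 24.0 mL; diced carrots: 1.2 tsp; breadcrumbs: 1.8 oz; heavy cream: 140.0 g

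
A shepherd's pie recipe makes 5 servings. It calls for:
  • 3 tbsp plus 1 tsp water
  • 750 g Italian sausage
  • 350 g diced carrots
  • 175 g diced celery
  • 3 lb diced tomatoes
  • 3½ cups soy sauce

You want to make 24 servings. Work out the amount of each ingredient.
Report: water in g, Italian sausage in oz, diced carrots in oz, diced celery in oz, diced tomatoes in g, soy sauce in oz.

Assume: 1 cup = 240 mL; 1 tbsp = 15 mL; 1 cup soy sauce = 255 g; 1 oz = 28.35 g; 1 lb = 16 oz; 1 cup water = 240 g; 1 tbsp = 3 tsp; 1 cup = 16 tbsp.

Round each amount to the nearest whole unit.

Scaling factor: 24/5 = 4.8.
water: (3 tbsp + 1 tsp = 10/3 tbsp) × 24/5 ÷ 16 tbsp/cup × 240 g/cup = 240 g
Italian sausage: 750 g × 24/5 ÷ 28.35 g/oz ≈ 127 oz
diced carrots: 350 g × 24/5 ÷ 28.35 g/oz ≈ 59 oz
diced celery: 175 g × 24/5 ÷ 28.35 g/oz ≈ 30 oz
diced tomatoes: 3 lb × 24/5 × 16 oz/lb × 28.35 g/oz ≈ 6532 g
soy sauce: 3.5 cup × 24/5 × 255 g/cup ÷ 28.35 g/oz ≈ 151 oz

water: 240 g; Italian sausage: 127 oz; diced carrots: 59 oz; diced celery: 30 oz; diced tomatoes: 6532 g; soy sauce: 151 oz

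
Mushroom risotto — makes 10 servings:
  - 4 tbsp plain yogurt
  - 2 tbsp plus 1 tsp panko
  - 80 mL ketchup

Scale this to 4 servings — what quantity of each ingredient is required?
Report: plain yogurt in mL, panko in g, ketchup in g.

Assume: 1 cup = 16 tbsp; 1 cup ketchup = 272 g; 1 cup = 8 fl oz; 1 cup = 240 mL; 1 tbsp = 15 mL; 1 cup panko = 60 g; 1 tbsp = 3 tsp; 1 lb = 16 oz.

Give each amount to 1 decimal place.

Scaling factor: 4/10 = 2/5 = 0.4.
plain yogurt: 4 tbsp × 2/5 × 15 mL/tbsp = 24.0 mL
panko: (2 tbsp + 1 tsp = 7/3 tbsp) × 2/5 ÷ 16 tbsp/cup × 60 g/cup = 3.5 g
ketchup: 80 mL × 2/5 ÷ 240 mL/cup × 272 g/cup ≈ 36.3 g

plain yogurt: 24.0 mL; panko: 3.5 g; ketchup: 36.3 g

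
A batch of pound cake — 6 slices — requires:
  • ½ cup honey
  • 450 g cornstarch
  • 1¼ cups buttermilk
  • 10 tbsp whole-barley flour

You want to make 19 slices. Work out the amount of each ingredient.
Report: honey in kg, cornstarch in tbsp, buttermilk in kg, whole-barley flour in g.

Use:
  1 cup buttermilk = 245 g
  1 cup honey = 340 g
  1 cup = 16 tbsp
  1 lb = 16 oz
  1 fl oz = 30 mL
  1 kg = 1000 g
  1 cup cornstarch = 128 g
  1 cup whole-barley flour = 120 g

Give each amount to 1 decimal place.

Scaling factor: 19/6.
honey: 0.5 cup × 19/6 × 340 g/cup ÷ 1000 g/kg ≈ 0.5 kg
cornstarch: 450 g × 19/6 ÷ 128 g/cup × 16 tbsp/cup ≈ 178.1 tbsp
buttermilk: 1.25 cup × 19/6 × 245 g/cup ÷ 1000 g/kg ≈ 1.0 kg
whole-barley flour: 10 tbsp × 19/6 ÷ 16 tbsp/cup × 120 g/cup = 237.5 g

honey: 0.5 kg; cornstarch: 178.1 tbsp; buttermilk: 1.0 kg; whole-barley flour: 237.5 g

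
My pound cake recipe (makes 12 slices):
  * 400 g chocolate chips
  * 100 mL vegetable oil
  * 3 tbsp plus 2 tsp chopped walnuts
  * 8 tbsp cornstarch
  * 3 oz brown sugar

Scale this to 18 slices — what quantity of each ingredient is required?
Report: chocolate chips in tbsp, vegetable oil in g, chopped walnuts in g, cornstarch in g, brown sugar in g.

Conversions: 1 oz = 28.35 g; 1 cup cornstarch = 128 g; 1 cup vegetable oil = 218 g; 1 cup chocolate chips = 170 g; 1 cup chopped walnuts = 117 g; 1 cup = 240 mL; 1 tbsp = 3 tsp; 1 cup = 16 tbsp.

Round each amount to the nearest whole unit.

chocolate chips: 56 tbsp; vegetable oil: 136 g; chopped walnuts: 40 g; cornstarch: 96 g; brown sugar: 128 g

Scaling factor: 18/12 = 3/2 = 1.5.
chocolate chips: 400 g × 3/2 ÷ 170 g/cup × 16 tbsp/cup ≈ 56 tbsp
vegetable oil: 100 mL × 3/2 ÷ 240 mL/cup × 218 g/cup ≈ 136 g
chopped walnuts: (3 tbsp + 2 tsp = 11/3 tbsp) × 3/2 ÷ 16 tbsp/cup × 117 g/cup ≈ 40 g
cornstarch: 8 tbsp × 3/2 ÷ 16 tbsp/cup × 128 g/cup = 96 g
brown sugar: 3 oz × 3/2 × 28.35 g/oz ≈ 128 g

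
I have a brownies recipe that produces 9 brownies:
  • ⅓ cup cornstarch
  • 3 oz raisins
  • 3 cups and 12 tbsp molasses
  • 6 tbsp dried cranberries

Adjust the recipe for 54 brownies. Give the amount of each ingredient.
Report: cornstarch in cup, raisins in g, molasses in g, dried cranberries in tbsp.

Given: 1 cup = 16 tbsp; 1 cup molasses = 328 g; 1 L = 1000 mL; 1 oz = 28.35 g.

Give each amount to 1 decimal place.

cornstarch: 2.0 cup; raisins: 510.3 g; molasses: 7380.0 g; dried cranberries: 36.0 tbsp

Scaling factor: 54/9 = 6.
cornstarch: 1/3 cup × 6 = 2.0 cup
raisins: 3 oz × 6 × 28.35 g/oz = 510.3 g
molasses: (3 cup + 12 tbsp = 3.75 cup) × 6 × 328 g/cup = 7380.0 g
dried cranberries: 6 tbsp × 6 = 36.0 tbsp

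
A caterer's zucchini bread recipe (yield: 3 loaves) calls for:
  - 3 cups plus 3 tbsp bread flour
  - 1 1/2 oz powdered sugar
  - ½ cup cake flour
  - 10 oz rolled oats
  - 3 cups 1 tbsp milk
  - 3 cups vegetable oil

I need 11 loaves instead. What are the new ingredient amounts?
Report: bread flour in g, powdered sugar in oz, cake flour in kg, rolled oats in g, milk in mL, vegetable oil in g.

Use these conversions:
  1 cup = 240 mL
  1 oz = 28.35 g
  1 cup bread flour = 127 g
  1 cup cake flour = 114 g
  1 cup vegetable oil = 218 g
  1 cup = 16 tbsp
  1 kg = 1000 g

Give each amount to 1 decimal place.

bread flour: 1484.3 g; powdered sugar: 5.5 oz; cake flour: 0.2 kg; rolled oats: 1039.5 g; milk: 2695.0 mL; vegetable oil: 2398.0 g

Scaling factor: 11/3.
bread flour: (3 cup + 3 tbsp = 3.1875 cup) × 11/3 × 127 g/cup ≈ 1484.3 g
powdered sugar: 1.5 oz × 11/3 = 5.5 oz
cake flour: 0.5 cup × 11/3 × 114 g/cup ÷ 1000 g/kg ≈ 0.2 kg
rolled oats: 10 oz × 11/3 × 28.35 g/oz = 1039.5 g
milk: (3 cup + 1 tbsp = 3.0625 cup) × 11/3 × 240 mL/cup = 2695.0 mL
vegetable oil: 3 cup × 11/3 × 218 g/cup = 2398.0 g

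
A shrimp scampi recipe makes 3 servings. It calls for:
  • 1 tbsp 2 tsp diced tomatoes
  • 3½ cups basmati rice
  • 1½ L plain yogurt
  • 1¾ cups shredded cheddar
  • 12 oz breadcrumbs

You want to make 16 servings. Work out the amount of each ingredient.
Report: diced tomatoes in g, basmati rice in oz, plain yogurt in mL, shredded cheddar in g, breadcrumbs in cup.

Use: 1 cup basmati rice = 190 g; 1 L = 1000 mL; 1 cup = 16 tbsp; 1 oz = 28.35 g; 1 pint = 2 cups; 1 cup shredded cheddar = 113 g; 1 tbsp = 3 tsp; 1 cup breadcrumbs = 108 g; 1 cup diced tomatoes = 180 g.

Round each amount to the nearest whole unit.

diced tomatoes: 100 g; basmati rice: 125 oz; plain yogurt: 8000 mL; shredded cheddar: 1055 g; breadcrumbs: 17 cup

Scaling factor: 16/3.
diced tomatoes: (1 tbsp + 2 tsp = 5/3 tbsp) × 16/3 ÷ 16 tbsp/cup × 180 g/cup = 100 g
basmati rice: 3.5 cup × 16/3 × 190 g/cup ÷ 28.35 g/oz ≈ 125 oz
plain yogurt: 1.5 L × 16/3 × 1000 mL/L = 8000 mL
shredded cheddar: 1.75 cup × 16/3 × 113 g/cup ≈ 1055 g
breadcrumbs: 12 oz × 16/3 × 28.35 g/oz ÷ 108 g/cup ≈ 17 cup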